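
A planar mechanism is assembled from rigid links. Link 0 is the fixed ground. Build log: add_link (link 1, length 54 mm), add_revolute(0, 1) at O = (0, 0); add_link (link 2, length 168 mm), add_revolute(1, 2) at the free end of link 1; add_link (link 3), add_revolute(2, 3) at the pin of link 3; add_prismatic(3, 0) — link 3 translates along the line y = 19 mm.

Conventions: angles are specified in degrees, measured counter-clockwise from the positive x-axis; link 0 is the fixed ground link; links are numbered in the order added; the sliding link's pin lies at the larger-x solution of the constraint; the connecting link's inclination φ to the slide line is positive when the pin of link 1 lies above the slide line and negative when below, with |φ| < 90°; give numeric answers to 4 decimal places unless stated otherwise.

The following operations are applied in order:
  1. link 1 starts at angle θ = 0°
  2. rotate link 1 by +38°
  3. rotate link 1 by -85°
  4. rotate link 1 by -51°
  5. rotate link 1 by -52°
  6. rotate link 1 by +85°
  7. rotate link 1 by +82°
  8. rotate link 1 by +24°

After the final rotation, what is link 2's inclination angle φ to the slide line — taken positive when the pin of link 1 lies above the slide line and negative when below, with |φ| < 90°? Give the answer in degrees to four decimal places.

geometry: r = 54 mm, L = 168 mm, e = 19 mm; θ starts at 0°
rotate link 1 by +38°: θ ← 0° +38° = 38°
rotate link 1 by -85°: θ ← 38° -85° = -47°
rotate link 1 by -51°: θ ← -47° -51° = -98°
rotate link 1 by -52°: θ ← -98° -52° = -150°
rotate link 1 by +85°: θ ← -150° +85° = -65°
rotate link 1 by +82°: θ ← -65° +82° = 17°
rotate link 1 by +24°: θ ← 17° +24° = 41°
h = r sin θ − e = 35.427188 − 19 = 16.427188
sin φ = h / L = 16.427188 / 168 = 0.09778088
φ = arcsin(0.09778088) = 5.611398°

5.6114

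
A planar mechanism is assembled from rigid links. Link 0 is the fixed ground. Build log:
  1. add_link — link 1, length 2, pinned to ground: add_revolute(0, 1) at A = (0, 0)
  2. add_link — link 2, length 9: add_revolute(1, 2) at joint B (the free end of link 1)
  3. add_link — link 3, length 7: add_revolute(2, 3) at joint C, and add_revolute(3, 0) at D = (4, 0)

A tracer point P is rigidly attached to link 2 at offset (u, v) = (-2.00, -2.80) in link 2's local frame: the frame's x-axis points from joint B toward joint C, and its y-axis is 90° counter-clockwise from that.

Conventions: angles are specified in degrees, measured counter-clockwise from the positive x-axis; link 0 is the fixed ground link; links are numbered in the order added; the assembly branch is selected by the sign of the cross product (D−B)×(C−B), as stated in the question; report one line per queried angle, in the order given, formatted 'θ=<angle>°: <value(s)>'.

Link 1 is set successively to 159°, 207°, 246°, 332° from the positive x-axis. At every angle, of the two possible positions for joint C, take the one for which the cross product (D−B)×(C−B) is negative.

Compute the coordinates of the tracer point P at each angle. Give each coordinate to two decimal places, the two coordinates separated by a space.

A=(0,0), D=(4.00,0)
θ=159°: B = A + 2.00·(cos159°, sin159°) = (-1.8672, 0.7167)
θ=159°: |BD| = 5.9108
θ=159°: circle(B,9.00) ∩ circle(D,7.00): a=5.6623, h=6.9956
θ=159°:   candidates: C₊=(4.6016,6.9741) cross=41.349; C₋=(2.9051,-6.9138) cross=-41.349
θ=159°:   branch - wants cross < 0 → take C=(2.9051,-6.9138) (cross=-41.349)
θ=159°: ex = (C−B)/|BC| = (0.5302,-0.8478); ey = (0.8478,0.5302)
θ=159°: P = B + -2.00·ex + -2.80·ey = (-5.3016,0.9277)
θ=207°: B = A + 2.00·(cos207°, sin207°) = (-1.7820, -0.9080)
θ=207°: |BD| = 5.8529
θ=207°: circle(B,9.00) ∩ circle(D,7.00): a=5.6601, h=6.9973
θ=207°:   candidates: C₊=(2.7241,6.8827) cross=40.955; C₋=(4.8951,-6.9425) cross=-40.955
θ=207°:   branch - wants cross < 0 → take C=(4.8951,-6.9425) (cross=-40.955)
θ=207°: ex = (C−B)/|BC| = (0.7419,-0.6705); ey = (0.6705,0.7419)
θ=207°: P = B + -2.00·ex + -2.80·ey = (-5.1432,-1.6443)
θ=246°: B = A + 2.00·(cos246°, sin246°) = (-0.8135, -1.8271)
θ=246°: |BD| = 5.1486
θ=246°: circle(B,9.00) ∩ circle(D,7.00): a=5.6819, h=6.9796
θ=246°:   candidates: C₊=(2.0218,6.7147) cross=35.935; C₋=(6.9755,-6.3361) cross=-35.935
θ=246°:   branch - wants cross < 0 → take C=(6.9755,-6.3361) (cross=-35.935)
θ=246°: ex = (C−B)/|BC| = (0.8654,-0.5010); ey = (0.5010,0.8654)
θ=246°: P = B + -2.00·ex + -2.80·ey = (-3.9472,-3.2483)
θ=332°: B = A + 2.00·(cos332°, sin332°) = (1.7659, -0.9389)
θ=332°: |BD| = 2.4234
θ=332°: circle(B,9.00) ∩ circle(D,7.00): a=7.8140, h=4.4656
θ=332°:   candidates: C₊=(7.2394,6.2054) cross=10.822; C₋=(10.6997,-2.0282) cross=-10.822
θ=332°:   branch - wants cross < 0 → take C=(10.6997,-2.0282) (cross=-10.822)
θ=332°: ex = (C−B)/|BC| = (0.9926,-0.1210); ey = (0.1210,0.9926)
θ=332°: P = B + -2.00·ex + -2.80·ey = (-0.5583,-3.4763)

θ=159°: -5.30 0.93
θ=207°: -5.14 -1.64
θ=246°: -3.95 -3.25
θ=332°: -0.56 -3.48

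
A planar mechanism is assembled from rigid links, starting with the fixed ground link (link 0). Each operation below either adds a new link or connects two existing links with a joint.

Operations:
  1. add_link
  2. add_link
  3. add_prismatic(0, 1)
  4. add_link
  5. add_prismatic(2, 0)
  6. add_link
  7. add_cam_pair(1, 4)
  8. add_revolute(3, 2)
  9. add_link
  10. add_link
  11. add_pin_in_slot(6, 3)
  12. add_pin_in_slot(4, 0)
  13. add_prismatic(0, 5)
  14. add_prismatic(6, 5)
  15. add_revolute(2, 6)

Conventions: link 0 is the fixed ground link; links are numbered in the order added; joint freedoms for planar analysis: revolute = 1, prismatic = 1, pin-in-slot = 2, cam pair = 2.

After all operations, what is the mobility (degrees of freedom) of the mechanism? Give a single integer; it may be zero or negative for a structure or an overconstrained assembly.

ground; <1,0,0>
#1 <2,0,0>
#2 <3,0,0>
P:0↔1 J1 <3,1,0>
#3 <4,1,0>
P:2↔0 J1 <4,2,0>
#4 <5,2,0>
C:1↔4 J2 <5,2,1>
R:3↔2 J1 <5,3,1>
#5 <6,3,1>
#6 <7,3,1>
PS:6↔3 J2 <7,3,2>
PS:4↔0 J2 <7,3,3>
P:0↔5 J1 <7,4,3>
P:6↔5 J1 <7,5,3>
R:2↔6 J1 <7,6,3>
3×6 − 2×6 − 1×3 = 3

M = 3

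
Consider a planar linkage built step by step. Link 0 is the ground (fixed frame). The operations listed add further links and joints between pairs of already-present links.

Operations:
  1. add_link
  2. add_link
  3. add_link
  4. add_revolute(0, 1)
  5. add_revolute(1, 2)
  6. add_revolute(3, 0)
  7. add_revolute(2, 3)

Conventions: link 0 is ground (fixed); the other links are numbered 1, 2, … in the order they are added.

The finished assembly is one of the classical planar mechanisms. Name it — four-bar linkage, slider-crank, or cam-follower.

links: 4 (incl. ground); joints: 4 revolute, 0 prismatic, 0 higher (cam) pair, forming one closed loop
4 links in a single 4R loop → four-bar linkage

four-bar linkage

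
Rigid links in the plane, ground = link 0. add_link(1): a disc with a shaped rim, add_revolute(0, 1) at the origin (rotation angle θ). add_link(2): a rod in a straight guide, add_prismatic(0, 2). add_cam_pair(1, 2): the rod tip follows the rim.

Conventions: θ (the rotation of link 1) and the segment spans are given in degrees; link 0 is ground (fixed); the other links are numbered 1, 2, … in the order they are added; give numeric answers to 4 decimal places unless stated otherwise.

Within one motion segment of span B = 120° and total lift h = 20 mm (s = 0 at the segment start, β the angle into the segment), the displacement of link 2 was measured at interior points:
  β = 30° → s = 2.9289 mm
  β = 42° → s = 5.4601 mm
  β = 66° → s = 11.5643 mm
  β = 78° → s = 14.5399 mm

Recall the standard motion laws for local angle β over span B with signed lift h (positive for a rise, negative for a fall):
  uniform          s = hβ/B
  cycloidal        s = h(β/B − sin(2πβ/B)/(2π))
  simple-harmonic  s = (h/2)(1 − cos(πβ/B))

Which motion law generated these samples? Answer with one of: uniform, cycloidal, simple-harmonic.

candidates at β/B = r: uniform s = h·r (linear in β); cycloidal s = h·(r − sin(2πr)/(2π)); simple-harmonic s = (h/2)(1 − cos(πr))
β=30°: printed 2.9289 | uniform 5.0000, cycloidal 1.8169, simple-harmonic 2.9289
β=42°: printed 5.4601 | uniform 7.0000, cycloidal 4.4248, simple-harmonic 5.4601
β=66°: printed 11.5643 | uniform 11.0000, cycloidal 11.9836, simple-harmonic 11.5643
β=78°: printed 14.5399 | uniform 13.0000, cycloidal 15.5752, simple-harmonic 14.5399
only one law matches every sample → simple-harmonic

simple-harmonic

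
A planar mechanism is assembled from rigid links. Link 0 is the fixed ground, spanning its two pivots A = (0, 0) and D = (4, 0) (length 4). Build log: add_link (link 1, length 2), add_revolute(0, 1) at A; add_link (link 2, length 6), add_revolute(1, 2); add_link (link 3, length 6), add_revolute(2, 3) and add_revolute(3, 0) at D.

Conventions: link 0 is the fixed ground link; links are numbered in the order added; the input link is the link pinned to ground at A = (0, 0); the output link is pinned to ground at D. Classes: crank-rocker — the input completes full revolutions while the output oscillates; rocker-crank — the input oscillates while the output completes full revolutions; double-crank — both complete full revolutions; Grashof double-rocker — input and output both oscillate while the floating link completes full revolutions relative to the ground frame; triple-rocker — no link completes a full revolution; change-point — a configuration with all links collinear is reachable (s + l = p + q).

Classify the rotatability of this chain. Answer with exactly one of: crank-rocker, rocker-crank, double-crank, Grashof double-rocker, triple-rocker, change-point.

lengths: ground=4, input=2, coupler=6, output=6
sorted: s=2 (shortest), l=6 (longest), p+q=10
s + l = 8 vs p + q = 10
s + l < p + q (Grashof) with shortest = input link → crank-rocker

crank-rocker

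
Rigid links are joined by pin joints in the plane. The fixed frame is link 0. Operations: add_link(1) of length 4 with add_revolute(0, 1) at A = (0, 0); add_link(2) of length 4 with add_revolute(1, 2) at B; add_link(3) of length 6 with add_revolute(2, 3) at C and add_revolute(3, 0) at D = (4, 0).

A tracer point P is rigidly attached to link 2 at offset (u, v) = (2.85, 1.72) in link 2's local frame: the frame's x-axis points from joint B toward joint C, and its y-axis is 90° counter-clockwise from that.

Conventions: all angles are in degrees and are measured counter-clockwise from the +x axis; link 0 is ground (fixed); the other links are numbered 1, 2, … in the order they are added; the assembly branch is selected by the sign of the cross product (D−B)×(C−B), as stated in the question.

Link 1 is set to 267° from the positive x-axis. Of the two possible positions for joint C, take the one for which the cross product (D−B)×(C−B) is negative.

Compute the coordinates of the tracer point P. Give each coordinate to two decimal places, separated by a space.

A=(0,0), D=(4.00,0)
B = A + 4.00·(cos267°, sin267°) = (-0.2093, -3.9945)
|BD| = 5.8030
circle(B,4.00) ∩ circle(D,6.00): a=1.1782, h=3.8225
  candidates: C₊=(-1.9859,-0.4107) cross=22.182; C₋=(3.2766,-5.9562) cross=-22.182
  branch - wants cross < 0 → take C=(3.2766,-5.9562) (cross=-22.182)
ex = (C−B)/|BC| = (0.8715,-0.4904); ey = (0.4904,0.8715)
P = B + 2.85·ex + 1.72·ey = (3.1179,-3.8933)

3.12 -3.89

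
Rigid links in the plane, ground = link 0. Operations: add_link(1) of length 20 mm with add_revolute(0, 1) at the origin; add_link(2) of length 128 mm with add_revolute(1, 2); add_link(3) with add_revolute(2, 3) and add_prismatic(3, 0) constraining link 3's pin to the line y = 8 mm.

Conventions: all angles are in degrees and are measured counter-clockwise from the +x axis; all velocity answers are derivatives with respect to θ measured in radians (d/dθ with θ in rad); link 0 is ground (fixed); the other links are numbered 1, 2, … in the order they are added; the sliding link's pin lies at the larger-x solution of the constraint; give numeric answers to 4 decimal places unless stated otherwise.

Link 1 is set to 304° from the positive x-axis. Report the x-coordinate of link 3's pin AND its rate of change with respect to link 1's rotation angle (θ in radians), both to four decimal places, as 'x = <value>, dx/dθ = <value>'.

geometry: r = 20 mm, L = 128 mm, e = 8 mm
crank pin P = (r cos θ, r sin θ) = (11.183858, -16.580751)
h = r sin θ − e = -16.580751 − 8 = -24.580751
x = r cos θ + √(L² − h²) = 11.183858 + 125.617621 = 136.801479
dx/dθ = −r sin θ − h·r cos θ/√(L² − h²) (θ in radians; h = -24.580751) = 18.769199

x = 136.8015, dx/dθ = 18.7692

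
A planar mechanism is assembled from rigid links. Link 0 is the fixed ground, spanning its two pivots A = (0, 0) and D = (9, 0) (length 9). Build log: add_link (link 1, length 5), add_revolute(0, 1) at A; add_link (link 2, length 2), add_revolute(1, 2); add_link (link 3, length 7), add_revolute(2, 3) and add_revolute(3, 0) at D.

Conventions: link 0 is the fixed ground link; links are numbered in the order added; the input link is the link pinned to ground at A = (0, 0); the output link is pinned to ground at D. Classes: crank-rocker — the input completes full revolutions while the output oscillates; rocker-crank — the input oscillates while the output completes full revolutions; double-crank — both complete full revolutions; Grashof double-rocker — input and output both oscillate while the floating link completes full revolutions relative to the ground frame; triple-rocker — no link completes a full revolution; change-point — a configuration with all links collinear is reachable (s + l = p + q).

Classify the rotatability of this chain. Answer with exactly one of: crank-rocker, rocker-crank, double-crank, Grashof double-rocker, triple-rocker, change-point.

lengths: ground=9, input=5, coupler=2, output=7
sorted: s=2 (shortest), l=9 (longest), p+q=12
s + l = 11 vs p + q = 12
s + l < p + q (Grashof) with shortest = coupler link → Grashof double-rocker

Grashof double-rocker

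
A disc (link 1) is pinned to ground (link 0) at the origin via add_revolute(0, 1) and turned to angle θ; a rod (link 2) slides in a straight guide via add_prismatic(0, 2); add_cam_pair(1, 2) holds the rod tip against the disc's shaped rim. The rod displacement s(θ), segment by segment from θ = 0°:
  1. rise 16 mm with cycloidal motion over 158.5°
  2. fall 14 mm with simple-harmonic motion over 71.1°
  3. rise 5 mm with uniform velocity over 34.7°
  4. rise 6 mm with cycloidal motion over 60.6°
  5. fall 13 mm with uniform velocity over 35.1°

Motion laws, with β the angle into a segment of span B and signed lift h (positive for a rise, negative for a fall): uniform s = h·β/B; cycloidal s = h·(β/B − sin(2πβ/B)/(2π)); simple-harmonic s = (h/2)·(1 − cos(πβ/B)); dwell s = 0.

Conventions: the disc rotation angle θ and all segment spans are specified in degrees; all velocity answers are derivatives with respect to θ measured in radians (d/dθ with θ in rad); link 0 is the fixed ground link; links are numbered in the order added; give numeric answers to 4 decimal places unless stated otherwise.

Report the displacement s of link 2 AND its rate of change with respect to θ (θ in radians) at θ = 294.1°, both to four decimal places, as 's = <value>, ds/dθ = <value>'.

segment 1 (0° to 158.5°, cycloidal, h = 16) is passed completely: s = 0.0000 + (16) = 16.0000
segment 2 (158.5° to 229.6°, simple-harmonic, h = -14) is passed completely: s = 16.0000 + (-14) = 2.0000
segment 3 (229.6° to 264.3°, uniform, h = 5) is passed completely: s = 2.0000 + (5) = 7.0000
θ = 294.1° falls in segment 4 (264.3° to 324.9°, cycloidal, h = 6): β = 294.1 − 264.3 = 29.8°, B = 60.6°; Δs = 6·(0.4917 − sin(2π·0.4917)/(2π)) = 2.9010; s = 7.0000 + 2.9010 = 9.9010
velocity in seg [264.3°–324.9°] (cycloidal), θ in radians: β = 29.8° = 0.5201 rad, B = 60.6° = 1.0577 rad; ds/dθ = (h/B)(1 − cos(2πβ/B)) = (6/1.0577)(1 − cos(2π·0.4917)) = 11.338078 mm/rad

s = 9.9010, ds/dθ = 11.3381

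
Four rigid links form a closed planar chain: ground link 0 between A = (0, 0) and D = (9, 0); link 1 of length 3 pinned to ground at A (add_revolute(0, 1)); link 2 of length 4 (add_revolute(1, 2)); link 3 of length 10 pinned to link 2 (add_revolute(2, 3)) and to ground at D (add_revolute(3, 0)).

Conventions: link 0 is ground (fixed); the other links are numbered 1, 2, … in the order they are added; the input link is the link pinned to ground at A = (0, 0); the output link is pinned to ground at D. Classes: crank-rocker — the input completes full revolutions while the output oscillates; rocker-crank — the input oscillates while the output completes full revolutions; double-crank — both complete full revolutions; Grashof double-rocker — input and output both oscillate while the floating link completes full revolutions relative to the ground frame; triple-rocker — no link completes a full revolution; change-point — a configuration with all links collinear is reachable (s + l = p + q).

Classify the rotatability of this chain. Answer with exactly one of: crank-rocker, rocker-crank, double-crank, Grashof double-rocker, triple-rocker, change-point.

lengths: ground=9, input=3, coupler=4, output=10
sorted: s=3 (shortest), l=10 (longest), p+q=13
s + l = 13 vs p + q = 13
s + l = p + q → change-point (collinear configuration reachable)

change-point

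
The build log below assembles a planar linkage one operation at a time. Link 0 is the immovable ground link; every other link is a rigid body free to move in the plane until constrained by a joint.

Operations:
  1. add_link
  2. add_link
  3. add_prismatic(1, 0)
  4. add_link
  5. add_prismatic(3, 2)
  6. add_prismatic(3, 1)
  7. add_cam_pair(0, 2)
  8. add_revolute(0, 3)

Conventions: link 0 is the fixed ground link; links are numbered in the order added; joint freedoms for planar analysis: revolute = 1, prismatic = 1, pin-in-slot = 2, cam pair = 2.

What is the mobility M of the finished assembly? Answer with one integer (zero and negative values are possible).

link 0 = ground. State L|J1|J2 = 1|0|0
+link1  2|0|0
+link2  3|0|0
P(1,0) f=1→J1  3|1|0
+link3  4|1|0
P(3,2) f=1→J1  4|2|0
P(3,1) f=1→J1  4|3|0
C(0,2) f=2→J2  4|3|1
R(0,3) f=1→J1  4|4|1
M = 3(4−1)−2·4−1 = 9−8−1 = 0

M = 0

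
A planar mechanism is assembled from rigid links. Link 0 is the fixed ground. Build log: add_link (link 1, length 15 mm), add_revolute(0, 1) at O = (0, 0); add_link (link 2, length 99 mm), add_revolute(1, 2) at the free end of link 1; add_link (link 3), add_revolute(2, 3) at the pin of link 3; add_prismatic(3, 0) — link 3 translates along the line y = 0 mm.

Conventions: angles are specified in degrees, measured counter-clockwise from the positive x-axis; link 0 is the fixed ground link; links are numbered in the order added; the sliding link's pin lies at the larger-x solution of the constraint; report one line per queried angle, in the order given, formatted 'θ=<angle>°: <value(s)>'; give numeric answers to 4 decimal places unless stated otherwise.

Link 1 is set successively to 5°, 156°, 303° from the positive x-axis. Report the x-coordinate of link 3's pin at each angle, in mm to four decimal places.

geometry: r = 15 mm, L = 99 mm, e = 0 mm
θ=5°: crank pin P = (r cos θ, r sin θ) = (14.942920, 1.307336)
θ=5°: h = r sin θ − e = 1.307336 − 0 = 1.307336
θ=5°: x = r cos θ + √(L² − h²) = 14.942920 + 98.991368 = 113.934288
θ=156°: crank pin P = (r cos θ, r sin θ) = (-13.703182, 6.101050)
θ=156°: h = r sin θ − e = 6.101050 − 0 = 6.101050
θ=156°: x = r cos θ + √(L² − h²) = -13.703182 + 98.811827 = 85.108645
θ=303°: crank pin P = (r cos θ, r sin θ) = (8.169586, -12.580059)
θ=303°: h = r sin θ − e = -12.580059 − 0 = -12.580059
θ=303°: x = r cos θ + √(L² − h²) = 8.169586 + 98.197465 = 106.367051

θ=5°: 113.9343
θ=156°: 85.1086
θ=303°: 106.3671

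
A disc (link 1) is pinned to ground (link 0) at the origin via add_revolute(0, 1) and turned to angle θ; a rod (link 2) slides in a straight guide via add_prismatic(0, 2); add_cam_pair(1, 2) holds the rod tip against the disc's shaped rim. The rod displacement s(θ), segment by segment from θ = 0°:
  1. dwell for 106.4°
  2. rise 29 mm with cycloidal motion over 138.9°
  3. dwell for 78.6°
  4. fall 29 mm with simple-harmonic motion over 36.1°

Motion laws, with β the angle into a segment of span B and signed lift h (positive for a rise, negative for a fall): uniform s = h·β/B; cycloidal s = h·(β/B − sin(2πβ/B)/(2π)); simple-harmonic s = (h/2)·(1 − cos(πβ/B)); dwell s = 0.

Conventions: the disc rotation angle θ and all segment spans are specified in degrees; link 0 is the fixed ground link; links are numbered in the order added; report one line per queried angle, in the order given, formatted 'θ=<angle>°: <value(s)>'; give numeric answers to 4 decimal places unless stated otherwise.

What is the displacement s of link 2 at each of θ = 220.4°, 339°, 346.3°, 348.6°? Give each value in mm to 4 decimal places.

segment 1 (0° to 106.4°, dwell): s unchanged at 0.0000
θ = 220.4° falls in segment 2 (106.4° to 245.3°, cycloidal, h = 29): β = 220.4 − 106.4 = 114°, B = 138.9°; Δs = 29·(0.8207 − sin(2π·0.8207)/(2π)) = 27.9684; s = 0.0000 + 27.9684 = 27.9684
segment 2 (106.4° to 245.3°, cycloidal, h = 29) is passed completely: s = 0.0000 + (29) = 29.0000
segment 3 (245.3° to 323.9°, dwell): s unchanged at 29.0000
θ = 339° falls in segment 4 (323.9° to 360°, simple-harmonic, h = -29): β = 339 − 323.9 = 15.1°, B = 36.1°; Δs = -29/2·(1 − cos(π·0.4183)) = -10.8183; s = 29.0000 − 10.8183 = 18.1817
θ = 346.3° falls in segment 4 (323.9° to 360°, simple-harmonic, h = -29): β = 346.3 − 323.9 = 22.4°, B = 36.1°; Δs = -29/2·(1 − cos(π·0.6205)) = -19.8589; s = 29.0000 − 19.8589 = 9.1411
θ = 348.6° falls in segment 4 (323.9° to 360°, simple-harmonic, h = -29): β = 348.6 − 323.9 = 24.7°, B = 36.1°; Δs = -29/2·(1 − cos(π·0.6842)) = -22.4307; s = 29.0000 − 22.4307 = 6.5693

θ=220.4°: 27.9684
θ=339°: 18.1817
θ=346.3°: 9.1411
θ=348.6°: 6.5693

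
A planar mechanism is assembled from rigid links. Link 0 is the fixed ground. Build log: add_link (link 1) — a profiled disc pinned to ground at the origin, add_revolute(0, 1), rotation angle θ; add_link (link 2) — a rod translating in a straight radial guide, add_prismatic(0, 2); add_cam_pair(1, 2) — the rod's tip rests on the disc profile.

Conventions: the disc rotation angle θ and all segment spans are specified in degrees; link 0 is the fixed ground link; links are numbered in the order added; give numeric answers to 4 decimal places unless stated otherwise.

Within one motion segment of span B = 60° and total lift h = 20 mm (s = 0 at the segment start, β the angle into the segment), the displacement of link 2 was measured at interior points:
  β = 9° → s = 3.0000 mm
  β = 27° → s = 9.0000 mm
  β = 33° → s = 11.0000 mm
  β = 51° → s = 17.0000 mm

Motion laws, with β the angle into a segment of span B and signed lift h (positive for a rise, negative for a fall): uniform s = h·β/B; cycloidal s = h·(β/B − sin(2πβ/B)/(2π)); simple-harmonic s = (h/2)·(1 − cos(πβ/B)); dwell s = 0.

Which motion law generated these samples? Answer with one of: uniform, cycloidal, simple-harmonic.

candidates at β/B = r: uniform s = h·r (linear in β); cycloidal s = h·(r − sin(2πr)/(2π)); simple-harmonic s = (h/2)(1 − cos(πr))
β=9°: printed 3.0000 | uniform 3.0000, cycloidal 0.4248, simple-harmonic 1.0899
β=27°: printed 9.0000 | uniform 9.0000, cycloidal 8.0164, simple-harmonic 8.4357
β=33°: printed 11.0000 | uniform 11.0000, cycloidal 11.9836, simple-harmonic 11.5643
β=51°: printed 17.0000 | uniform 17.0000, cycloidal 19.5752, simple-harmonic 18.9101
only one law matches every sample → uniform

uniform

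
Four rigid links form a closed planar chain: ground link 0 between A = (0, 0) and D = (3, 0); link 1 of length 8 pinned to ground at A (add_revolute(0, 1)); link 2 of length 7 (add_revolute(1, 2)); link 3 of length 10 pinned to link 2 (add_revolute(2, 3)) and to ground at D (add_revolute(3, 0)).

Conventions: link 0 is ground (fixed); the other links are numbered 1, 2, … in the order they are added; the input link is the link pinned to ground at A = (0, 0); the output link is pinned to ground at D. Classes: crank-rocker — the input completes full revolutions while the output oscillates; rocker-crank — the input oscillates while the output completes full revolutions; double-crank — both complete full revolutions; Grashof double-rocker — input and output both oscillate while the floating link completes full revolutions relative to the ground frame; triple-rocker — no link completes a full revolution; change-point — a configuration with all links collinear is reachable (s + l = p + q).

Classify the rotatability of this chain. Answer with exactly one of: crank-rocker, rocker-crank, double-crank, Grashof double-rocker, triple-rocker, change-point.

lengths: ground=3, input=8, coupler=7, output=10
sorted: s=3 (shortest), l=10 (longest), p+q=15
s + l = 13 vs p + q = 15
s + l < p + q (Grashof) with shortest = ground link → double-crank

double-crank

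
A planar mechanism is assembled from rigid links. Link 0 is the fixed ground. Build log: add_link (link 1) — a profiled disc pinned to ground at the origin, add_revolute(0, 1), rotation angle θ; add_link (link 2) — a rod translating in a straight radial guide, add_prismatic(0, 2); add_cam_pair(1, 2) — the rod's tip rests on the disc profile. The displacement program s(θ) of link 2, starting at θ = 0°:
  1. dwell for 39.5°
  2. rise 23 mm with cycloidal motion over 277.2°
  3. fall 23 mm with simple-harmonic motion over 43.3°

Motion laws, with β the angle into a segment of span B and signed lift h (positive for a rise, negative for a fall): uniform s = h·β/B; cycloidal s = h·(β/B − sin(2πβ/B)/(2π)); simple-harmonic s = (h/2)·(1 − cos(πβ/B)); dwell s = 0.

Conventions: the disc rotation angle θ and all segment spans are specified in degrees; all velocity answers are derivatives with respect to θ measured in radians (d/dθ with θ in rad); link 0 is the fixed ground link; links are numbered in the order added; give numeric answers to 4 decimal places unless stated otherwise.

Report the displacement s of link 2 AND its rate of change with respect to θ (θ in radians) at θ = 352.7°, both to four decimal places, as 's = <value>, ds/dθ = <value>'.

seg 1 [0°–39.5°] dwell: s stays 0.0000
seg 2 [39.5°–316.7°] cycloidal, h=23: full span → s += 23 → s = 23.0000
seg 3 [316.7°–360°] simple-harmonic, h=-23: θ=352.7° here. β=36, B=43.3. -23/2·(1 − cos(π·0.8314)) = -21.4243 → s = 1.5757
velocity in seg [316.7°–360°] (simple-harmonic), θ in radians: β = 36° = 0.6283 rad, B = 43.3° = 0.7557 rad; ds/dθ = (πh/(2B)) sin(πβ/B) = (π·(-23)/(2·0.7557)) sin(π·0.8314) = -24.152883 mm/rad

s = 1.5757, ds/dθ = -24.1529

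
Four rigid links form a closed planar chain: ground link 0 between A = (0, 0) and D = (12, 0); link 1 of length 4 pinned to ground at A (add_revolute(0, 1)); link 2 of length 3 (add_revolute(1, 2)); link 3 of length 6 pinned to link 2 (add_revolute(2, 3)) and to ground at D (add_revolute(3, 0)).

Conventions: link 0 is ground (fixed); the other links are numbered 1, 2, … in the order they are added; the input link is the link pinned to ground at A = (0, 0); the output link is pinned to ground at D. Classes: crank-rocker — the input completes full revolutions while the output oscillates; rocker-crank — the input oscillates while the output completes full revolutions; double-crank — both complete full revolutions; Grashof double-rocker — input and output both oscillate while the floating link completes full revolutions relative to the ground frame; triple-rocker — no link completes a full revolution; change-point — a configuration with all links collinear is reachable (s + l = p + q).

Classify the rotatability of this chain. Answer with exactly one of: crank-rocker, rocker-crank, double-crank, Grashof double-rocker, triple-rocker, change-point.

lengths: ground=12, input=4, coupler=3, output=6
sorted: s=3 (shortest), l=12 (longest), p+q=10
s + l = 15 vs p + q = 10
s + l > p + q → non-Grashof → no link fully rotates → triple-rocker

triple-rocker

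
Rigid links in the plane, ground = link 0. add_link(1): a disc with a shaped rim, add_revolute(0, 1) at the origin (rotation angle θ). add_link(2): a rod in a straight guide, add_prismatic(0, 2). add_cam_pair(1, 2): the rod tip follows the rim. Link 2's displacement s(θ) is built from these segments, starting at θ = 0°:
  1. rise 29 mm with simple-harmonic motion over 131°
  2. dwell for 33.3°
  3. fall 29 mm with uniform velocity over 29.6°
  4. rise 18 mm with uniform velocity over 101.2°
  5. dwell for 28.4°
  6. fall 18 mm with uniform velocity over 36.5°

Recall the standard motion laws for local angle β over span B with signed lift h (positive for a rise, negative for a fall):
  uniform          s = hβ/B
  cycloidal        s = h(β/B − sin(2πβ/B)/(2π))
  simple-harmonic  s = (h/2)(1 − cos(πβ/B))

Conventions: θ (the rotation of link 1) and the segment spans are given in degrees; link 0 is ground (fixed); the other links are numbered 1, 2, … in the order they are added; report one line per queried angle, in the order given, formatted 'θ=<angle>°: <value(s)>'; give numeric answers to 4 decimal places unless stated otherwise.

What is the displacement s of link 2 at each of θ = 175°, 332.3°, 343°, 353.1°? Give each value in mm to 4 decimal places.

segment 1 (0° to 131°, simple-harmonic, h = 29) is passed completely: s = 0.0000 + (29) = 29.0000
segment 2 (131° to 164.3°, dwell): s unchanged at 29.0000
θ = 175° falls in segment 3 (164.3° to 193.9°, uniform, h = -29): β = 175 − 164.3 = 10.7°, B = 29.6°; Δs = -29·10.7/29.6 = -10.4831; s = 29.0000 − 10.4831 = 18.5169
segment 3 (164.3° to 193.9°, uniform, h = -29) is passed completely: s = 29.0000 + (-29) = 0.0000
segment 4 (193.9° to 295.1°, uniform, h = 18) is passed completely: s = 0.0000 + (18) = 18.0000
segment 5 (295.1° to 323.5°, dwell): s unchanged at 18.0000
θ = 332.3° falls in segment 6 (323.5° to 360°, uniform, h = -18): β = 332.3 − 323.5 = 8.8°, B = 36.5°; Δs = -18·8.8/36.5 = -4.3397; s = 18.0000 − 4.3397 = 13.6603
θ = 343° falls in segment 6 (323.5° to 360°, uniform, h = -18): β = 343 − 323.5 = 19.5°, B = 36.5°; Δs = -18·19.5/36.5 = -9.6164; s = 18.0000 − 9.6164 = 8.3836
θ = 353.1° falls in segment 6 (323.5° to 360°, uniform, h = -18): β = 353.1 − 323.5 = 29.6°, B = 36.5°; Δs = -18·29.6/36.5 = -14.5973; s = 18.0000 − 14.5973 = 3.4027

θ=175°: 18.5169
θ=332.3°: 13.6603
θ=343°: 8.3836
θ=353.1°: 3.4027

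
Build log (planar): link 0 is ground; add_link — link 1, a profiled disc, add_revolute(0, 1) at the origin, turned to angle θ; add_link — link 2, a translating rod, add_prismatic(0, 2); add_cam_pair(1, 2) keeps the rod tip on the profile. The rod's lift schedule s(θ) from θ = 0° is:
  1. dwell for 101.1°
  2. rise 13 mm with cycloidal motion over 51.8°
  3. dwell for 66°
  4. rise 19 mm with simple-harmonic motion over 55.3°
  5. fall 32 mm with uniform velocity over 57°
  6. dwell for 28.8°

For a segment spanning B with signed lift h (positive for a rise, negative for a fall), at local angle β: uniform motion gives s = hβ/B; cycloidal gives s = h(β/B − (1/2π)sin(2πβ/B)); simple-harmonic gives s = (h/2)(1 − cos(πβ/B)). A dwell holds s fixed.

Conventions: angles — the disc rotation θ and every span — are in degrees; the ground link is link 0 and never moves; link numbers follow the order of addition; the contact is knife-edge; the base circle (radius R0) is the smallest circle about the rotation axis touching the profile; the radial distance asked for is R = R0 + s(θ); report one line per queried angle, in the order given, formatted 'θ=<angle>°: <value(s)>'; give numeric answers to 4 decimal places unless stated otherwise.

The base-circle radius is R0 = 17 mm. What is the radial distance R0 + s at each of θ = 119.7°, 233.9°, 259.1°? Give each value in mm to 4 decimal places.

seg 1 [0°–101.1°] dwell: s stays 0.0000
seg 2 [101.1°–152.9°] cycloidal, h=13: θ=119.7° here. β=18.6, B=51.8. 13·(0.3591 − sin(2π·0.3591)/(2π)) = 3.0661 → s = 3.0661
seg 2 [101.1°–152.9°] cycloidal, h=13: full span → s += 13 → s = 13.0000
seg 3 [152.9°–218.9°] dwell: s stays 13.0000
seg 4 [218.9°–274.2°] simple-harmonic, h=19: θ=233.9° here. β=15, B=55.3. 19/2·(1 − cos(π·0.2712)) = 3.2455 → s = 16.2455
seg 4 [218.9°–274.2°] simple-harmonic, h=19: θ=259.1° here. β=40.2, B=55.3. 19/2·(1 − cos(π·0.7269)) = 15.7138 → s = 28.7138
θ=119.7°: R = R0 + s = 17 + 3.0661 = 20.0661
θ=233.9°: R = R0 + s = 17 + 16.2455 = 33.2455
θ=259.1°: R = R0 + s = 17 + 28.7138 = 45.7138

θ=119.7°: 20.0661
θ=233.9°: 33.2455
θ=259.1°: 45.7138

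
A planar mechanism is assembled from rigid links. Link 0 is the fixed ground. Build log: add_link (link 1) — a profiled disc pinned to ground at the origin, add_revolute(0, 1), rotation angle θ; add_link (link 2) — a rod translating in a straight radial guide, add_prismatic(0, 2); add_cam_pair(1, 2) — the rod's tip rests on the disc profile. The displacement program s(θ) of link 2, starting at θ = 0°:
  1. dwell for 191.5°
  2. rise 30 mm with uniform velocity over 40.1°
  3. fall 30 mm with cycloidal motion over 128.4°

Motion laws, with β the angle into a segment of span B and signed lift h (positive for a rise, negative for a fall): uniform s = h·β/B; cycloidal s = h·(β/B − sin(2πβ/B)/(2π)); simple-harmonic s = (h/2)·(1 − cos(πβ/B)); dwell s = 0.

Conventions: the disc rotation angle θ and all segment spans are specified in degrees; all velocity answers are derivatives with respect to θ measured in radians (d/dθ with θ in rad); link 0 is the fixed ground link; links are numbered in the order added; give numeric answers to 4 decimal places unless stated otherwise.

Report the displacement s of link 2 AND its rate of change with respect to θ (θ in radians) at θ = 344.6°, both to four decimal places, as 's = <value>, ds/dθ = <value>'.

seg 1 [0°–191.5°] dwell: s stays 0.0000
seg 2 [191.5°–231.6°] uniform, h=30: full span → s += 30 → s = 30.0000
seg 3 [231.6°–360°] cycloidal, h=-30: θ=344.6° here. β=113, B=128.4. -30·(0.8801 − sin(2π·0.8801)/(2π)) = -29.6690 → s = 0.3310
velocity in seg [231.6°–360°] (cycloidal), θ in radians: β = 113° = 1.9722 rad, B = 128.4° = 2.2410 rad; ds/dθ = (h/B)(1 − cos(2πβ/B)) = ((-30)/2.2410)(1 − cos(2π·0.8801)) = -3.624674 mm/rad

s = 0.3310, ds/dθ = -3.6247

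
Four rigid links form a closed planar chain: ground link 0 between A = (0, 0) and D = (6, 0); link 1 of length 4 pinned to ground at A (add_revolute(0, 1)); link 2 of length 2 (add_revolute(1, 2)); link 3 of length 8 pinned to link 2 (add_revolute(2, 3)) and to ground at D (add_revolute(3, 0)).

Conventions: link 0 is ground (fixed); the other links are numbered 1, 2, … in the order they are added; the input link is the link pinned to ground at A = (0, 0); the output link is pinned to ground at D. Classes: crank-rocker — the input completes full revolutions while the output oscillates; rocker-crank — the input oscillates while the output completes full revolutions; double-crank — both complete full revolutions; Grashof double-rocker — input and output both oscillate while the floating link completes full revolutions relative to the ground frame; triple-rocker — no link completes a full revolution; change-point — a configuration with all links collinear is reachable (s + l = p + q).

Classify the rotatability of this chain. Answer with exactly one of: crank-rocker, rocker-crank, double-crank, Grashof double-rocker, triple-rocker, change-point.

lengths: ground=6, input=4, coupler=2, output=8
sorted: s=2 (shortest), l=8 (longest), p+q=10
s + l = 10 vs p + q = 10
s + l = p + q → change-point (collinear configuration reachable)

change-point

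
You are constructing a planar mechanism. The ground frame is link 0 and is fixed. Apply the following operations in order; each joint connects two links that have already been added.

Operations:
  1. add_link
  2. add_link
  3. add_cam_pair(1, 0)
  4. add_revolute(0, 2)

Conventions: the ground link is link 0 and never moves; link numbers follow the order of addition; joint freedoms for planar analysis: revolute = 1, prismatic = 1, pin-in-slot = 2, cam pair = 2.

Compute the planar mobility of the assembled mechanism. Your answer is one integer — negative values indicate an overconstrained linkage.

link 0 = ground. State L|J1|J2 = 1|0|0
+link1  2|0|0
+link2  3|0|0
C(1,0) f=2→J2  3|0|1
R(0,2) f=1→J1  3|1|1
M = 3(3−1)−2·1−1 = 6−2−1 = 3

M = 3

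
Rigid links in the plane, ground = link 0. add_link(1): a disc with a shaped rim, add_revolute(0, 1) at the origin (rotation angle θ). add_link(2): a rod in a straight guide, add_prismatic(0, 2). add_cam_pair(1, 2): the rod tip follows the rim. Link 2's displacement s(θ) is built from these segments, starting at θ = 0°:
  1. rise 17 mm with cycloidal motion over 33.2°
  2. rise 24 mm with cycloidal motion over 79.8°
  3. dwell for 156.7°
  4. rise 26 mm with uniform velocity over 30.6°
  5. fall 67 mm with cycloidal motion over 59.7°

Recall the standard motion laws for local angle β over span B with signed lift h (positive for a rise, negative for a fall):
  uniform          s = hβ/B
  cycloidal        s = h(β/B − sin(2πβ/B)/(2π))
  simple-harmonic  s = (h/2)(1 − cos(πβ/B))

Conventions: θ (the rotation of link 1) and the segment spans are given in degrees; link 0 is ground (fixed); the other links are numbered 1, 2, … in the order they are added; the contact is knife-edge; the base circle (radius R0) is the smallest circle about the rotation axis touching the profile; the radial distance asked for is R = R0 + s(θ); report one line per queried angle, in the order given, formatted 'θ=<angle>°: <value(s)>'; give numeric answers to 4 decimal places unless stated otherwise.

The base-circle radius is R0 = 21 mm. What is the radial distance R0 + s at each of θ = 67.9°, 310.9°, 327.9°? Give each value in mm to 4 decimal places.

segment 1 (0° to 33.2°, cycloidal, h = 17) is passed completely: s = 0.0000 + (17) = 17.0000
θ = 67.9° falls in segment 2 (33.2° to 113°, cycloidal, h = 24): β = 67.9 − 33.2 = 34.7°, B = 79.8°; Δs = 24·(0.4348 − sin(2π·0.4348)/(2π)) = 8.9155; s = 17.0000 + 8.9155 = 25.9155
segment 2 (33.2° to 113°, cycloidal, h = 24) is passed completely: s = 17.0000 + (24) = 41.0000
segment 3 (113° to 269.7°, dwell): s unchanged at 41.0000
segment 4 (269.7° to 300.3°, uniform, h = 26) is passed completely: s = 41.0000 + (26) = 67.0000
θ = 310.9° falls in segment 5 (300.3° to 360°, cycloidal, h = -67): β = 310.9 − 300.3 = 10.6°, B = 59.7°; Δs = -67·(0.1776 − sin(2π·0.1776)/(2π)) = -2.3185; s = 67.0000 − 2.3185 = 64.6815
θ = 327.9° falls in segment 5 (300.3° to 360°, cycloidal, h = -67): β = 327.9 − 300.3 = 27.6°, B = 59.7°; Δs = -67·(0.4623 − sin(2π·0.4623)/(2π)) = -28.4733; s = 67.0000 − 28.4733 = 38.5267
θ=67.9°: R = R0 + s = 21 + 25.9155 = 46.9155
θ=310.9°: R = R0 + s = 21 + 64.6815 = 85.6815
θ=327.9°: R = R0 + s = 21 + 38.5267 = 59.5267

θ=67.9°: 46.9155
θ=310.9°: 85.6815
θ=327.9°: 59.5267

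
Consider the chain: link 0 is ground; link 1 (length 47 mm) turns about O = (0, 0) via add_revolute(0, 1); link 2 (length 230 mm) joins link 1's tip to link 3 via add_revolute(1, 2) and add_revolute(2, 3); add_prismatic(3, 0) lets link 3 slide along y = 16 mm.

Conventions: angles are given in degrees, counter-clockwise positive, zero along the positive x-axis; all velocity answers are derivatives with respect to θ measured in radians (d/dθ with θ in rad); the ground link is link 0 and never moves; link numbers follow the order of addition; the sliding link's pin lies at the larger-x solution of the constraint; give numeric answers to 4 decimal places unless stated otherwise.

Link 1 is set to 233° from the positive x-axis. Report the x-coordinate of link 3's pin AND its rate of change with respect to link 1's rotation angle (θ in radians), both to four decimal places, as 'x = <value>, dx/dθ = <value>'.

geometry: r = 47 mm, L = 230 mm, e = 16 mm
crank pin P = (r cos θ, r sin θ) = (-28.285306, -37.535869)
h = r sin θ − e = -37.535869 − 16 = -53.535869
x = r cos θ + √(L² − h²) = -28.285306 + 223.682612 = 195.397306
dx/dθ = −r sin θ − h·r cos θ/√(L² − h²) (θ in radians; h = -53.535869) = 30.766105

x = 195.3973, dx/dθ = 30.7661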